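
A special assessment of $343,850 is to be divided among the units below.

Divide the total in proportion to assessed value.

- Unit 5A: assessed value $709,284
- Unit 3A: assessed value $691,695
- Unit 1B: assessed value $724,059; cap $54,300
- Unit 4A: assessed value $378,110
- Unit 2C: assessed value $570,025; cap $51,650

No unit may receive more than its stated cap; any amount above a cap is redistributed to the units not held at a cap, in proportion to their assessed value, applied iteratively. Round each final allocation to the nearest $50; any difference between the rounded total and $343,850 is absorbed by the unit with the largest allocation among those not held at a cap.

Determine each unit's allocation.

Assessed value total: 3,073,173.
Proportional shares (ignoring caps): Unit 5A 79,360.10; Unit 3A 77,392.10; Unit 1B 81,013.24; Unit 4A 42,305.83; Unit 2C 63,778.74.
Capped: Unit 1B ($54,300), Unit 2C ($51,650); remaining pool $237,900 reallocated over remaining assessed value 1,779,089.
Shares after redistribution: Unit 5A 94,845.54 → $94,850; Unit 3A 92,493.54 → $92,500; Unit 4A 50,560.92 → $50,550.

Unit 5A: $94,850; Unit 3A: $92,500; Unit 1B: $54,300; Unit 4A: $50,550; Unit 2C: $51,650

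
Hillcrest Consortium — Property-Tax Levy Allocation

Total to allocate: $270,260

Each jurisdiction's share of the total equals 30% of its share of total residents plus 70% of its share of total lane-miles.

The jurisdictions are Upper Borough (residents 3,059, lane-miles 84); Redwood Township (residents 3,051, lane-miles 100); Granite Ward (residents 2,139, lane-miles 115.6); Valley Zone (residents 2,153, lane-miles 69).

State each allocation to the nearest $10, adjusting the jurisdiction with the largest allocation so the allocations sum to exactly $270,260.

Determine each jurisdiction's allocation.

Upper Borough: $66,960 · Redwood Township: $75,110 · Granite Ward: $75,990 · Valley Zone: $52,200

Residents total 10,402; lane-miles total 368.6.
Blended shares (30% residents + 70% lane-miles): Upper Borough 0.2477; Redwood Township 0.2779; Granite Ward 0.2812; Valley Zone 0.1931.
Unrounded shares: Upper Borough 66,955.82; Redwood Township 75,105.38; Granite Ward 76,003.44; Valley Zone 52,195.36.
After rounding ($10): Upper Borough $66,960; Redwood Township $75,110; Granite Ward $76,000; Valley Zone $52,200. Sum = $270,270.
Difference $270,260 − $270,270 = −$10 applied to largest allocation (Granite Ward): Granite Ward becomes $75,990.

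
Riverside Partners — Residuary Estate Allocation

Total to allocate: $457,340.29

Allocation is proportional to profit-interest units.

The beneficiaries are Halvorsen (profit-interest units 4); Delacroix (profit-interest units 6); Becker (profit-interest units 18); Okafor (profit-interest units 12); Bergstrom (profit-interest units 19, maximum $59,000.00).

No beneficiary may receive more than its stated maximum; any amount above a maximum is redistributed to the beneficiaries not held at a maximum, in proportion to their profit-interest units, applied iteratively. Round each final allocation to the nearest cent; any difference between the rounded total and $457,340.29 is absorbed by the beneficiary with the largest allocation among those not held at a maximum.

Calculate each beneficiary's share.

Halvorsen: $39,834.03 · Delacroix: $59,751.04 · Becker: $179,253.13 · Okafor: $119,502.09 · Bergstrom: $59,000.00

Sum of profit-interest units: 59.
Proportional shares (ignoring caps): Halvorsen 31,006.1214; Delacroix 46,509.1820; Becker 139,527.5461; Okafor 93,018.3641; Bergstrom 147,279.0764.
Cap binds for Bergstrom ($59,000.00); residual $398,340.29 reallocated over remaining profit-interest units 40.
Remaining shares: Halvorsen 39,834.0290 → $39,834.03; Delacroix 59,751.0435 → $59,751.04; Becker 179,253.1305 → $179,253.13; Okafor 119,502.0870 → $119,502.09.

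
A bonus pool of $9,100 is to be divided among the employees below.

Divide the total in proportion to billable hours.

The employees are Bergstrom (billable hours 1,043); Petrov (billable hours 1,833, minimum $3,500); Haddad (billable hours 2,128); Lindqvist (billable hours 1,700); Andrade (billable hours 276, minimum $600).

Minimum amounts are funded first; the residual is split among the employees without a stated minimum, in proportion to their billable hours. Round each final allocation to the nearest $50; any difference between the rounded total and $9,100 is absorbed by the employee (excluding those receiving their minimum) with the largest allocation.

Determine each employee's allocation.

Minimums first: Petrov $3,500; Andrade $600. Residual $5,000.
Residual split over remaining billable hours 4,871: Bergstrom 1,070.62 → $1,050; Haddad 2,184.36 → $2,200; Lindqvist 1,745.02 → $1,750.

Bergstrom: $1,050 · Petrov: $3,500 · Haddad: $2,200 · Lindqvist: $1,750 · Andrade: $600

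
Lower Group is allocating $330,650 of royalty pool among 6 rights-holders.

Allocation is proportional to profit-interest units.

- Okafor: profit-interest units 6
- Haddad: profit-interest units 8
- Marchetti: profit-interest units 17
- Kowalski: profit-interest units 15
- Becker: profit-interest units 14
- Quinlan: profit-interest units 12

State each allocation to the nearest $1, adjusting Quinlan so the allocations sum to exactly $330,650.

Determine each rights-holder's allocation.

Profit-interest units total: 72.
Unrounded shares: Okafor 6/72 × $330,650 = 27,554.17; Haddad 8/72 × $330,650 = 36,738.89; Marchetti 17/72 × $330,650 = 78,070.14; Kowalski 15/72 × $330,650 = 68,885.42; Becker 14/72 × $330,650 = 64,293.06; Quinlan 12/72 × $330,650 = 55,108.33.
After rounding ($1): Okafor $27,554; Haddad $36,739; Marchetti $78,070; Kowalski $68,885; Becker $64,293; Quinlan $55,108. Sum = $330,649.
Difference $330,650 − $330,649 = +$1 applied to Quinlan: Quinlan becomes $55,109.

Okafor: $27,554; Haddad: $36,739; Marchetti: $78,070; Kowalski: $68,885; Becker: $64,293; Quinlan: $55,109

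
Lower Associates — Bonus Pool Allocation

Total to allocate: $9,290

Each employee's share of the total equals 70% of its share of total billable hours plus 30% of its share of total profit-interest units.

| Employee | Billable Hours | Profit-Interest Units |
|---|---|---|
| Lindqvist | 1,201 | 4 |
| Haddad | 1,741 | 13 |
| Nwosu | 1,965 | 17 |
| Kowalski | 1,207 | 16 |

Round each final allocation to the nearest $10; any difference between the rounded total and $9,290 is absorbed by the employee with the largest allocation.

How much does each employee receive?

Lindqvist: $1,500 · Haddad: $2,580 · Nwosu: $3,030 · Kowalski: $2,180

Billable hours total 6,114; profit-interest units total 50.
Composite weights (70% billable hours + 30% profit-interest units): Lindqvist 0.1615; Haddad 0.2773; Nwosu 0.3270; Kowalski 0.2342.
Raw shares: Lindqvist 1,500.37; Haddad 2,576.39; Nwosu 3,037.60; Kowalski 2,175.63.
After rounding ($10): Lindqvist $1,500; Haddad $2,580; Nwosu $3,040; Kowalski $2,180. Sum = $9,300.
Difference $9,290 − $9,300 = −$10 applied to largest allocation (Nwosu): Nwosu becomes $3,030.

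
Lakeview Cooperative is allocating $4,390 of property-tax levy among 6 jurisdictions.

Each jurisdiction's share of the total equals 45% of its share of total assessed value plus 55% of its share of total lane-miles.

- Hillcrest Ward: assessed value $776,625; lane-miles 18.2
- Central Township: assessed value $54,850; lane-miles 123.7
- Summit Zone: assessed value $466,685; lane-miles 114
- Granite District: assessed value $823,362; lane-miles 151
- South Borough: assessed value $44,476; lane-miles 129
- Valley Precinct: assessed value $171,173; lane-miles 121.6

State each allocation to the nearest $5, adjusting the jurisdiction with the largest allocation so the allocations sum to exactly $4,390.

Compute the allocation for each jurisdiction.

Hillcrest Ward: $725 | Central Township: $500 | Summit Zone: $815 | Granite District: $1,250 | South Borough: $510 | Valley Precinct: $590

Totals — assessed value 2,337,171, lane-miles 657.5.
Blended shares (45% assessed value + 55% lane-miles): Hillcrest Ward 0.1648; Central Township 0.1140; Summit Zone 0.1852; Granite District 0.2848; South Borough 0.1165; Valley Precinct 0.1347.
Raw shares: Hillcrest Ward 723.28; Central Township 500.62; Summit Zone 813.10; Granite District 1,250.46; South Borough 511.31; Valley Precinct 591.23.
After rounding ($5): Hillcrest Ward $725; Central Township $500; Summit Zone $815; Granite District $1,250; South Borough $510; Valley Precinct $590. Sum = $4,390.
Rounded total matches; no reconciliation needed.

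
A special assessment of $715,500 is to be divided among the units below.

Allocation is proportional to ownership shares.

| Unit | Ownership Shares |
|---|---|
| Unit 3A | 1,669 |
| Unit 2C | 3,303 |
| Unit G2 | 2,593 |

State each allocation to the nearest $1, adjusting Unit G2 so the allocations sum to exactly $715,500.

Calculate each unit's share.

Unit 3A: $157,855 | Unit 2C: $312,399 | Unit G2: $245,246

Sum of ownership shares: 7,565.
Raw shares: Unit 3A 1,669/7,565 × $715,500 = 157,854.53; Unit 2C 3,303/7,565 × $715,500 = 312,398.74; Unit G2 2,593/7,565 × $715,500 = 245,246.73.
Rounded to nearest $1: Unit 3A $157,855; Unit 2C $312,399; Unit G2 $245,247. Sum = $715,501.
Difference $715,500 − $715,501 = −$1 applied to Unit G2: Unit G2 becomes $245,246.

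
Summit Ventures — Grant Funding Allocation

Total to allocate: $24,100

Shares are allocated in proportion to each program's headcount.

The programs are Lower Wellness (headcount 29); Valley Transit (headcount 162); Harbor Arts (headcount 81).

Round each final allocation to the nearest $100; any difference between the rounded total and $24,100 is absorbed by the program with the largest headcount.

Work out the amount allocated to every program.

Lower Wellness: $2,600 · Valley Transit: $14,300 · Harbor Arts: $7,200

Total headcount = 29 + 162 + 81 = 272.
Raw shares: Lower Wellness 2,569.49; Valley Transit 14,353.68; Harbor Arts 7,176.84.
At nearest $100: Lower Wellness $2,600; Valley Transit $14,400; Harbor Arts $7,200. Sum = $24,200.
Difference $24,100 − $24,200 = −$100 applied to largest headcount (Valley Transit): Valley Transit becomes $14,300.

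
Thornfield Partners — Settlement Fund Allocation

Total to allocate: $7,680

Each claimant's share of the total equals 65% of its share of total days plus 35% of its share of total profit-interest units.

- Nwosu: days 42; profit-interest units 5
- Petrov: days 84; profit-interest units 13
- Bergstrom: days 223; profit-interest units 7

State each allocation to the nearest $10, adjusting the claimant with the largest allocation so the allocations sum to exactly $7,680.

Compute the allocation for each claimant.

Days total 349; profit-interest units total 25.
Blended shares (65% days + 35% profit-interest units): Nwosu 0.1482; Petrov 0.3384; Bergstrom 0.5133.
Unrounded shares: Nwosu 1,138.36; Petrov 2,599.27; Bergstrom 3,942.37.
After rounding ($10): Nwosu $1,140; Petrov $2,600; Bergstrom $3,940. Sum = $7,680.
Rounded total matches; no reconciliation needed.

Nwosu: $1,140; Petrov: $2,600; Bergstrom: $3,940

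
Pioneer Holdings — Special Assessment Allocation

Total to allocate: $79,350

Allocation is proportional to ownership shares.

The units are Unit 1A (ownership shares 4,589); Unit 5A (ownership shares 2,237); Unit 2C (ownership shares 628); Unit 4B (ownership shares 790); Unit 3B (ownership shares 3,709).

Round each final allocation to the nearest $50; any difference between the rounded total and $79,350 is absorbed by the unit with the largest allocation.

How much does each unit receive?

Total ownership shares = 11,953.
Raw shares: Unit 1A 4,589/11,953 × $79,350 = 30,464.08; Unit 5A 2,237/11,953 × $79,350 = 14,850.33; Unit 2C 628/11,953 × $79,350 = 4,168.98; Unit 4B 790/11,953 × $79,350 = 5,244.42; Unit 3B 3,709/11,953 × $79,350 = 24,622.20.
After rounding ($50): Unit 1A $30,450; Unit 5A $14,850; Unit 2C $4,150; Unit 4B $5,250; Unit 3B $24,600. Sum = $79,300.
Difference $79,350 − $79,300 = +$50 applied to largest allocation (Unit 1A): Unit 1A becomes $30,500.

Unit 1A: $30,500 | Unit 5A: $14,850 | Unit 2C: $4,150 | Unit 4B: $5,250 | Unit 3B: $24,600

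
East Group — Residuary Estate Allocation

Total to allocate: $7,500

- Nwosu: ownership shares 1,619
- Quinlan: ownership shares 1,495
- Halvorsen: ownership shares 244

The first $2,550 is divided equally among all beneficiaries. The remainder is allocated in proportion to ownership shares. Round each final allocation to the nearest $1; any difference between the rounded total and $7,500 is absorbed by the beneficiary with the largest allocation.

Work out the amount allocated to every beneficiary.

First tranche $2,550 split equally: $850 each.
Remainder $4,950 by ownership shares (total 3,358): Nwosu 2,386.55 → $2,387; Quinlan 2,203.77 → $2,204; Halvorsen 359.68 → $360.
Rounding difference −$1 on remainder applied to Nwosu.
Totals: Nwosu $850 + $2,386 = $3,236; Quinlan $850 + $2,204 = $3,054; Halvorsen $850 + $360 = $1,210.

Nwosu: $3,236; Quinlan: $3,054; Halvorsen: $1,210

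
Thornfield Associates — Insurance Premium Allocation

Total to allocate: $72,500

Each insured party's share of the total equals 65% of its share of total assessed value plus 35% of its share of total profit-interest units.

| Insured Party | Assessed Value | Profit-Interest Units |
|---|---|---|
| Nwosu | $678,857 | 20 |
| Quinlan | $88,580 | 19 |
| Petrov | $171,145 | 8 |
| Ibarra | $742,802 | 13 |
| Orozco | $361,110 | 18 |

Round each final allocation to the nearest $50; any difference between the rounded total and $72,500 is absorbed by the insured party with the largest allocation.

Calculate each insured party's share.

Assessed value total 2,042,494; profit-interest units total 78.
Blended shares (65% assessed value + 35% profit-interest units): Nwosu 0.3058; Quinlan 0.1134; Petrov 0.0904; Ibarra 0.2947; Orozco 0.1957.
Pro-rata amounts: Nwosu 22,169.19; Quinlan 8,224.83; Petrov 6,551.27; Ibarra 21,367.30; Orozco 14,187.40.
After rounding ($50): Nwosu $22,150; Quinlan $8,200; Petrov $6,550; Ibarra $21,350; Orozco $14,200. Sum = $72,450.
Difference $72,500 − $72,450 = +$50 applied to largest allocation (Nwosu): Nwosu becomes $22,200.

Nwosu: $22,200; Quinlan: $8,200; Petrov: $6,550; Ibarra: $21,350; Orozco: $14,200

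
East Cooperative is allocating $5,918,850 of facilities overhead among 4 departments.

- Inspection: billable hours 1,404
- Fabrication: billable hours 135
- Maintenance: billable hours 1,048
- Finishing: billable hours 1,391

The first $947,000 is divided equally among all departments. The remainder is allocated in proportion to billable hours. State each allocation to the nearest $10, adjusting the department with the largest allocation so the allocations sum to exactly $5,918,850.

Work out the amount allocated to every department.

Inspection: $1,991,520 · Fabrication: $405,480 · Maintenance: $1,546,580 · Finishing: $1,975,270

$947,000 shared equally gives $236,750 per department.
Remainder $4,971,850 by billable hours (total 3,978): Inspection 1,754,770.59 → $1,754,770; Fabrication 168,727.94 → $168,730; Maintenance 1,309,828.76 → $1,309,830; Finishing 1,738,522.71 → $1,738,520.
Totals: Inspection $236,750 + $1,754,770 = $1,991,520; Fabrication $236,750 + $168,730 = $405,480; Maintenance $236,750 + $1,309,830 = $1,546,580; Finishing $236,750 + $1,738,520 = $1,975,270.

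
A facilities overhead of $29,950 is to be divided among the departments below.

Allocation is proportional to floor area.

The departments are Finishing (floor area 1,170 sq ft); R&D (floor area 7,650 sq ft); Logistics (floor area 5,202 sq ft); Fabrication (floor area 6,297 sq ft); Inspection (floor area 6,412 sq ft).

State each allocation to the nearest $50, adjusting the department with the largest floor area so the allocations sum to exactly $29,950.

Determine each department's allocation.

Total floor area = 1,170 + 7,650 + 5,202 + 6,297 + 6,412 = 26,731.
Pro-rata amounts: Finishing 1,310.89; R&D 8,571.23; Logistics 5,828.44; Fabrication 7,055.30; Inspection 7,184.15.
Rounded to nearest $50: Finishing $1,300; R&D $8,550; Logistics $5,850; Fabrication $7,050; Inspection $7,200. Sum = $29,950.
Rounded total matches; no reconciliation needed.

Finishing: $1,300; R&D: $8,550; Logistics: $5,850; Fabrication: $7,050; Inspection: $7,200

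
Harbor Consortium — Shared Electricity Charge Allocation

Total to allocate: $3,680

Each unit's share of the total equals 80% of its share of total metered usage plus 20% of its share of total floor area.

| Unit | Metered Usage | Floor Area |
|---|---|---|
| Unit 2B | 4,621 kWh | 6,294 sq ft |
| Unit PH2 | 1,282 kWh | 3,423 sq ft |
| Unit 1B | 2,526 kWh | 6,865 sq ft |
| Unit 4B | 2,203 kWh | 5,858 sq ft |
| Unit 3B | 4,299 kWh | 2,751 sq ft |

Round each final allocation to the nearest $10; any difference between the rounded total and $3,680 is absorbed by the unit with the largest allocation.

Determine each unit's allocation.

Metered usage total 14,931; floor area total 25,191.
Blended shares (80% metered usage + 20% floor area): Unit 2B 0.2976; Unit PH2 0.0959; Unit 1B 0.1898; Unit 4B 0.1645; Unit 3B 0.2522.
Proportional shares: Unit 2B 1,095.03; Unit PH2 352.79; Unit 1B 698.63; Unit 4B 605.53; Unit 3B 928.02.
After rounding ($10): Unit 2B $1,100; Unit PH2 $350; Unit 1B $700; Unit 4B $610; Unit 3B $930. Sum = $3,690.
Difference $3,680 − $3,690 = −$10 applied to largest allocation (Unit 2B): Unit 2B becomes $1,090.

Unit 2B: $1,090 · Unit PH2: $350 · Unit 1B: $700 · Unit 4B: $610 · Unit 3B: $930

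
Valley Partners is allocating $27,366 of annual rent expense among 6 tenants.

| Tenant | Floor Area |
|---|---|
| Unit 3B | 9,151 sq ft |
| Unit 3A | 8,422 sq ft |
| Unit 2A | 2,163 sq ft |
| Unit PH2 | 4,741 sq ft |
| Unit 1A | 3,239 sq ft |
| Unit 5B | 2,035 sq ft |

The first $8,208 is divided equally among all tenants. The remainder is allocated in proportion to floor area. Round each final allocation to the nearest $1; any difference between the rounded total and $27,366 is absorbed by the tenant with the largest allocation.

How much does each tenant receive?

Equal tier: $8,208 ÷ 6 = $1,368 apiece.
Remainder $19,158 by floor area (total 29,751): Unit 3B 5,892.74 → $5,893; Unit 3A 5,423.30 → $5,423; Unit 2A 1,392.85 → $1,393; Unit PH2 3,052.94 → $3,053; Unit 1A 2,085.74 → $2,086; Unit 5B 1,310.43 → $1,310.
Totals: Unit 3B $1,368 + $5,893 = $7,261; Unit 3A $1,368 + $5,423 = $6,791; Unit 2A $1,368 + $1,393 = $2,761; Unit PH2 $1,368 + $3,053 = $4,421; Unit 1A $1,368 + $2,086 = $3,454; Unit 5B $1,368 + $1,310 = $2,678.

Unit 3B: $7,261; Unit 3A: $6,791; Unit 2A: $2,761; Unit PH2: $4,421; Unit 1A: $3,454; Unit 5B: $2,678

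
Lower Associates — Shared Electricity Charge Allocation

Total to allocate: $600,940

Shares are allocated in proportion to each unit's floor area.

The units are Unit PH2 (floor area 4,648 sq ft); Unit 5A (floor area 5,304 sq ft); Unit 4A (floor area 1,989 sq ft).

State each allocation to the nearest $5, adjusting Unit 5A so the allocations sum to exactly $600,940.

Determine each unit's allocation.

Total floor area = 11,941.
Proportional shares: Unit PH2 4,648/11,941 × $600,940 = 233,914.17; Unit 5A 5,304/11,941 × $600,940 = 266,927.88; Unit 4A 1,989/11,941 × $600,940 = 100,097.95.
At nearest $5: Unit PH2 $233,915; Unit 5A $266,930; Unit 4A $100,100. Sum = $600,945.
Difference $600,940 − $600,945 = −$5 applied to Unit 5A: Unit 5A becomes $266,925.

Unit PH2: $233,915; Unit 5A: $266,925; Unit 4A: $100,100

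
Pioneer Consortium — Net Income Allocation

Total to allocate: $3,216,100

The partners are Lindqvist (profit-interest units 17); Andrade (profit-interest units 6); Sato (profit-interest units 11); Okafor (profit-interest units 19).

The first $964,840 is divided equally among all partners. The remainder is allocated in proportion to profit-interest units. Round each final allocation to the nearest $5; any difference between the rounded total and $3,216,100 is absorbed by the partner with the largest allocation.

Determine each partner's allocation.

$964,840 shared equally gives $241,210 per partner.
Remainder $2,251,260 by profit-interest units (total 53): Lindqvist 722,102.26 → $722,100; Andrade 254,859.62 → $254,860; Sato 467,242.64 → $467,245; Okafor 807,055.47 → $807,055.
Totals: Lindqvist $241,210 + $722,100 = $963,310; Andrade $241,210 + $254,860 = $496,070; Sato $241,210 + $467,245 = $708,455; Okafor $241,210 + $807,055 = $1,048,265.

Lindqvist: $963,310 | Andrade: $496,070 | Sato: $708,455 | Okafor: $1,048,265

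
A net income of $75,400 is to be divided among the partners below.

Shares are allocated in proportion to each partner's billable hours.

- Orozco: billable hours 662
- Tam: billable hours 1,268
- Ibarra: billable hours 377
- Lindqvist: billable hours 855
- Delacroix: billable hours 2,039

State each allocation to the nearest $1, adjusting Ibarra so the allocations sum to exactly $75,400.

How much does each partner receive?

Billable hours total: 5,201.
Unrounded shares: Orozco 662/5,201 × $75,400 = 9,597.15; Tam 1,268/5,201 × $75,400 = 18,382.46; Ibarra 377/5,201 × $75,400 = 5,465.45; Lindqvist 855/5,201 × $75,400 = 12,395.12; Delacroix 2,039/5,201 × $75,400 = 29,559.82.
Rounded to nearest $1: Orozco $9,597; Tam $18,382; Ibarra $5,465; Lindqvist $12,395; Delacroix $29,560. Sum = $75,399.
Difference $75,400 − $75,399 = +$1 applied to Ibarra: Ibarra becomes $5,466.

Orozco: $9,597 · Tam: $18,382 · Ibarra: $5,466 · Lindqvist: $12,395 · Delacroix: $29,560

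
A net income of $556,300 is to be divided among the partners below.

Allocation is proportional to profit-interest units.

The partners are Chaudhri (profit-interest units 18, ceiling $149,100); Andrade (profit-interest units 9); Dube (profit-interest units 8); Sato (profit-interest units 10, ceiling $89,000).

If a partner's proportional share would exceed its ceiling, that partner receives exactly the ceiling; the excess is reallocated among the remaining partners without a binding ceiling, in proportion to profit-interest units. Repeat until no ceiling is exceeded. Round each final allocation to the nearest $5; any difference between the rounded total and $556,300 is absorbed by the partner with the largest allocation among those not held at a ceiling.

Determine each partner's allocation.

Total profit-interest units = 45.
Proportional shares (ignoring caps): Chaudhri 222,520.00; Andrade 111,260.00; Dube 98,897.78; Sato 123,622.22.
Capped: Chaudhri ($149,100), Sato ($89,000); balance $318,200 reallocated over remaining profit-interest units 17.
Shares after redistribution: Andrade 168,458.82 → $168,460; Dube 149,741.18 → $149,740.

Chaudhri: $149,100 · Andrade: $168,460 · Dube: $149,740 · Sato: $89,000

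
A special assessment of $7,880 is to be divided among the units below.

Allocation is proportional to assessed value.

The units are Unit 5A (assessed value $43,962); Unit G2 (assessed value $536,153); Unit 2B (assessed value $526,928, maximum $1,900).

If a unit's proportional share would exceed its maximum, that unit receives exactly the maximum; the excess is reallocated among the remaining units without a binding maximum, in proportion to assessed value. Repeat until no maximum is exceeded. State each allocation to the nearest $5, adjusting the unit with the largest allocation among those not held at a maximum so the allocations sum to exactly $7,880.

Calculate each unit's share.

Sum of assessed value: 1,107,043.
Proportional shares (ignoring caps): Unit 5A 312.92; Unit G2 3,816.37; Unit 2B 3,750.71.
Held at cap: Unit 2B ($1,900); remaining pool $5,980 reallocated over remaining assessed value 580,115.
Shares after redistribution: Unit 5A 453.17 → $455; Unit G2 5,526.83 → $5,525.

Unit 5A: $455 | Unit G2: $5,525 | Unit 2B: $1,900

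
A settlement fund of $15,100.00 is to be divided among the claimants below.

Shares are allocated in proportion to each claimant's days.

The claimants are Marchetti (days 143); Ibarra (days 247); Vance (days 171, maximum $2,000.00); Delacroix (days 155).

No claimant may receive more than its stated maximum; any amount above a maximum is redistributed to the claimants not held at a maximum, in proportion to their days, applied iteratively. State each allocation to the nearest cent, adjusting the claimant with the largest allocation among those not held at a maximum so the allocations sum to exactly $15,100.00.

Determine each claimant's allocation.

Marchetti: $3,437.25; Ibarra: $5,937.06; Vance: $2,000.00; Delacroix: $3,725.69

Combined days = 716.
Unconstrained shares: Marchetti 3,015.7821; Ibarra 5,209.0782; Vance 3,606.2849; Delacroix 3,268.8547.
Cap binds for Vance ($2,000.00); residual $13,100.00 reallocated over remaining days 545.
Redistributed shares: Marchetti 3,437.2477 → $3,437.25; Ibarra 5,937.0642 → $5,937.06; Delacroix 3,725.6881 → $3,725.69.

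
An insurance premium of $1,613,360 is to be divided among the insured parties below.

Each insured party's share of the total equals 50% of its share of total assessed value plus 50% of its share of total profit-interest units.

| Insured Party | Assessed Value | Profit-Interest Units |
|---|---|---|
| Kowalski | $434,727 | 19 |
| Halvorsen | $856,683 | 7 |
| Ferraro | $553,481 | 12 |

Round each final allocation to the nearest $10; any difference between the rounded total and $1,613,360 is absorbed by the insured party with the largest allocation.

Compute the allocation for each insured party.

Kowalski: $593,430 · Halvorsen: $523,180 · Ferraro: $496,750

Assessed value total 1,844,891; profit-interest units total 38.
Blended shares (50% assessed value + 50% profit-interest units): Kowalski 0.3678; Halvorsen 0.3243; Ferraro 0.3079.
Raw shares: Kowalski 593,424.71; Halvorsen 523,184.24; Ferraro 496,751.04.
At nearest $10: Kowalski $593,420; Halvorsen $523,180; Ferraro $496,750. Sum = $1,613,350.
Difference $1,613,360 − $1,613,350 = +$10 applied to largest allocation (Kowalski): Kowalski becomes $593,430.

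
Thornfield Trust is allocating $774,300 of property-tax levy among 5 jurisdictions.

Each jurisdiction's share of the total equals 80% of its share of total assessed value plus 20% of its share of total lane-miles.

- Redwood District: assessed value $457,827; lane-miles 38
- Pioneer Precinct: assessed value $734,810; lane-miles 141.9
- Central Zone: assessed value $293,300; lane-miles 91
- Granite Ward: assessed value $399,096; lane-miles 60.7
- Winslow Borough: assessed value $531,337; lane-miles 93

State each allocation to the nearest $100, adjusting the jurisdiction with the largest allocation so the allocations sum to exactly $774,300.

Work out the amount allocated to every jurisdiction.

Redwood District: $131,200 · Pioneer Precinct: $240,200 · Central Zone: $108,400 · Granite Ward: $124,400 · Winslow Borough: $170,100

Totals — assessed value 2,416,370, lane-miles 424.6.
Blended shares (80% assessed value + 20% lane-miles): Redwood District 0.1695; Pioneer Precinct 0.3101; Central Zone 0.1400; Granite Ward 0.1607; Winslow Borough 0.2197.
Proportional shares: Redwood District 131,223.97; Pioneer Precinct 240,123.35; Central Zone 108,377.38; Granite Ward 124,447.33; Winslow Borough 170,127.96.
At nearest $100: Redwood District $131,200; Pioneer Precinct $240,100; Central Zone $108,400; Granite Ward $124,400; Winslow Borough $170,100. Sum = $774,200.
Difference $774,300 − $774,200 = +$100 applied to largest allocation (Pioneer Precinct): Pioneer Precinct becomes $240,200.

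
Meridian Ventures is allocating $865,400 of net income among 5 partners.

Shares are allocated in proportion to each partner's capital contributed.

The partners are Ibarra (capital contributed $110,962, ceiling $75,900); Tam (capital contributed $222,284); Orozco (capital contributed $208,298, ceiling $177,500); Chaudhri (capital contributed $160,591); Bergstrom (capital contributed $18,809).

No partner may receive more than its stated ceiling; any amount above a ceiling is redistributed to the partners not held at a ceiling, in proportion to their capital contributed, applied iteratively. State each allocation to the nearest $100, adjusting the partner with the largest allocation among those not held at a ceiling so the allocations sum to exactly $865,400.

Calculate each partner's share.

Combined capital contributed = 720,944.
Pro-rata shares before constraints: Ibarra 133,195.53; Tam 266,823.18; Orozco 250,034.80; Chaudhri 192,768.72; Bergstrom 22,577.77.
Cap binds for Ibarra ($75,900), Orozco ($177,500); residual $612,000 reallocated over remaining capital contributed 401,684.
Redistributed shares: Tam 338,668.72 → $338,700; Chaudhri 244,674.15 → $244,700; Bergstrom 28,657.12 → $28,700.
Rounding difference −$100 applied to Tam → $338,600.

Ibarra: $75,900 · Tam: $338,600 · Orozco: $177,500 · Chaudhri: $244,700 · Bergstrom: $28,700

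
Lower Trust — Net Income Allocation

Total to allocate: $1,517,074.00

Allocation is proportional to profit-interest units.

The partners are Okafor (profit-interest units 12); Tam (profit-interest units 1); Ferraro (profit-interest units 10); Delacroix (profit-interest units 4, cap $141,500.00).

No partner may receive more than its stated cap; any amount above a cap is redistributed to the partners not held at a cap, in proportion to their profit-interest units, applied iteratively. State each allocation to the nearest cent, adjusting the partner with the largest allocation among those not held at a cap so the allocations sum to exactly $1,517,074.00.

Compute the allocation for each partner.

Total profit-interest units = 27.
Unconstrained shares: Okafor 674,255.1111; Tam 56,187.9259; Ferraro 561,879.2593; Delacroix 224,751.7037.
Cap binds for Delacroix ($141,500.00); residual $1,375,574.00 reallocated over remaining profit-interest units 23.
Redistributed shares: Okafor 717,690.7826 → $717,690.78; Tam 59,807.5652 → $59,807.57; Ferraro 598,075.6522 → $598,075.65.

Okafor: $717,690.78 | Tam: $59,807.57 | Ferraro: $598,075.65 | Delacroix: $141,500.00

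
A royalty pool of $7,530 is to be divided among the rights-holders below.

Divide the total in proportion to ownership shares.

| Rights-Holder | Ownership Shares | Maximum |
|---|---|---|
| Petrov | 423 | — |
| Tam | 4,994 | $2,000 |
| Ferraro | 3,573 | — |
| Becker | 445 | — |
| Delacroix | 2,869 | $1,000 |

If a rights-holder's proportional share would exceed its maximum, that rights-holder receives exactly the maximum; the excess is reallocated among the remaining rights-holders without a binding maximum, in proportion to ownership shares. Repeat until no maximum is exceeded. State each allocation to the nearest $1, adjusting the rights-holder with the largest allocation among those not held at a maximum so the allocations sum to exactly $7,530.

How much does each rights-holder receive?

Petrov: $431 · Tam: $2,000 · Ferraro: $3,645 · Becker: $454 · Delacroix: $1,000

Total ownership shares = 12,304.
Pro-rata shares before constraints: Petrov 258.87; Tam 3,056.31; Ferraro 2,186.66; Becker 272.34; Delacroix 1,755.82.
Held at cap: Tam ($2,000), Delacroix ($1,000); residual $4,530 reallocated over remaining ownership shares 4,441.
Remaining shares: Petrov 431.48 → $431; Ferraro 3,644.60 → $3,645; Becker 453.92 → $454.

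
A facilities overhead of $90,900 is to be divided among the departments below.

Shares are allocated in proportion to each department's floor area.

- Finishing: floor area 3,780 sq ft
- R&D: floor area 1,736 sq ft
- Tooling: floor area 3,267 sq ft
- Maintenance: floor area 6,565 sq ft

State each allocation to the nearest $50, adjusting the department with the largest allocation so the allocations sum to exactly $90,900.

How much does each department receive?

Sum of floor area: 15,348.
Pro-rata amounts: Finishing 3,780/15,348 × $90,900 = 22,387.41; R&D 1,736/15,348 × $90,900 = 10,281.63; Tooling 3,267/15,348 × $90,900 = 19,349.12; Maintenance 6,565/15,348 × $90,900 = 38,881.84.
After rounding ($50): Finishing $22,400; R&D $10,300; Tooling $19,350; Maintenance $38,900. Sum = $90,950.
Difference $90,900 − $90,950 = −$50 applied to largest allocation (Maintenance): Maintenance becomes $38,850.

Finishing: $22,400 | R&D: $10,300 | Tooling: $19,350 | Maintenance: $38,850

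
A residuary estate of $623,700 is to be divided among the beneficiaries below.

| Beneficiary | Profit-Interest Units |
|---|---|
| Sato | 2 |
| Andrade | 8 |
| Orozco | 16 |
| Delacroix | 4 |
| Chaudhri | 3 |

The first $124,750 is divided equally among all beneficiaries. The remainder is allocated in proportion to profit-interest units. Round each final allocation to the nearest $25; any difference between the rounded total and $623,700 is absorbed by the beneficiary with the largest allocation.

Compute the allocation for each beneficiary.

Sato: $55,200; Andrade: $145,900; Orozco: $266,875; Delacroix: $85,425; Chaudhri: $70,300

$124,750 shared equally gives $24,950 per beneficiary.
Remainder $498,950 by profit-interest units (total 33): Sato 30,239.39 → $30,250; Andrade 120,957.58 → $120,950; Orozco 241,915.15 → $241,925; Delacroix 60,478.79 → $60,475; Chaudhri 45,359.09 → $45,350.
Totals: Sato $24,950 + $30,250 = $55,200; Andrade $24,950 + $120,950 = $145,900; Orozco $24,950 + $241,925 = $266,875; Delacroix $24,950 + $60,475 = $85,425; Chaudhri $24,950 + $45,350 = $70,300.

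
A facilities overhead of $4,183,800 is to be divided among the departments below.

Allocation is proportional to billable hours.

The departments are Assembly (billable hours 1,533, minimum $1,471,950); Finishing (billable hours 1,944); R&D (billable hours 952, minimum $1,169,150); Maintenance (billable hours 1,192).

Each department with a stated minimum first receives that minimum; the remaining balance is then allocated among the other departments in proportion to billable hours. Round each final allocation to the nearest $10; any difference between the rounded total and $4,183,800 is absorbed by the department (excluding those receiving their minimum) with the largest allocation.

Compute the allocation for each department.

Assembly: $1,471,950; Finishing: $956,320; R&D: $1,169,150; Maintenance: $586,380

Minimums first: Assembly $1,471,950; R&D $1,169,150. Balance $1,542,700.
Balance split over remaining billable hours 3,136: Finishing 956,316.58 → $956,320; Maintenance 586,383.42 → $586,380.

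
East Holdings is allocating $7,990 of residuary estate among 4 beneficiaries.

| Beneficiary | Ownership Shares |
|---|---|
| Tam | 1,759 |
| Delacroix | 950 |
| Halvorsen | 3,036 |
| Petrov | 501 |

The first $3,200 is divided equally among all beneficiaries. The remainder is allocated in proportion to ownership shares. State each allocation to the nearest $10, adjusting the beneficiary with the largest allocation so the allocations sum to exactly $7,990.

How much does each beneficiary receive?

First tranche $3,200 split equally: $800 each.
Remainder $4,790 by ownership shares (total 6,246): Tam 1,348.96 → $1,350; Delacroix 728.55 → $730; Halvorsen 2,328.28 → $2,330; Petrov 384.21 → $380.
Totals: Tam $800 + $1,350 = $2,150; Delacroix $800 + $730 = $1,530; Halvorsen $800 + $2,330 = $3,130; Petrov $800 + $380 = $1,180.

Tam: $2,150 | Delacroix: $1,530 | Halvorsen: $3,130 | Petrov: $1,180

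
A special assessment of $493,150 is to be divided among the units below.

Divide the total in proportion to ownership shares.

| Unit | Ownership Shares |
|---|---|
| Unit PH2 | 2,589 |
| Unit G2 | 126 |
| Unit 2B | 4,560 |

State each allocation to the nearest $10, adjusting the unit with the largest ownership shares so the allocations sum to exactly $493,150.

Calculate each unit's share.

Sum of ownership shares: 2,589 + 126 + 4,560 = 7,275.
Raw shares: Unit PH2 175,500.39; Unit G2 8,541.15; Unit 2B 309,108.45.
Rounded to nearest $10: Unit PH2 $175,500; Unit G2 $8,540; Unit 2B $309,110. Sum = $493,150.
Sum already equals the total — no adjustment.

Unit PH2: $175,500 · Unit G2: $8,540 · Unit 2B: $309,110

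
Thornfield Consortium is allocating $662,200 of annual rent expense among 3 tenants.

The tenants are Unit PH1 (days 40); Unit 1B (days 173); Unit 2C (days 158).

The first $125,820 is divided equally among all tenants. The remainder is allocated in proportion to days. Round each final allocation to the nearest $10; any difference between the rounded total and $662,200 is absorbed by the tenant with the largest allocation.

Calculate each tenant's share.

Unit PH1: $99,770; Unit 1B: $292,060; Unit 2C: $270,370

Equal tier: $125,820 ÷ 3 = $41,940 apiece.
Remainder $536,380 by days (total 371): Unit PH1 57,830.73 → $57,830; Unit 1B 250,117.90 → $250,120; Unit 2C 228,431.37 → $228,430.
Totals: Unit PH1 $41,940 + $57,830 = $99,770; Unit 1B $41,940 + $250,120 = $292,060; Unit 2C $41,940 + $228,430 = $270,370.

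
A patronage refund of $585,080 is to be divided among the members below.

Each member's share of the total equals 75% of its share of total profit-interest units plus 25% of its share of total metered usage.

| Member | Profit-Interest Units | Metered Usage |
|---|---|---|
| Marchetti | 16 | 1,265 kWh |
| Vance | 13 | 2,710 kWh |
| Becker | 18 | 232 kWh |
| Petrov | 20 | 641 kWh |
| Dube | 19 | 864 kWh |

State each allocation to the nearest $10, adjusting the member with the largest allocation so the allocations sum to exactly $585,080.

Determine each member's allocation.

Totals — profit-interest units 86, metered usage 5,712.
Combined weights (75% profit-interest units + 25% metered usage): Marchetti 0.1949; Vance 0.2320; Becker 0.1671; Petrov 0.2025; Dube 0.2035.
Proportional shares: Marchetti 114,032.55; Vance 135,728.05; Becker 97,784.89; Petrov 118,463.24; Dube 119,071.27.
Rounded to nearest $10: Marchetti $114,030; Vance $135,730; Becker $97,780; Petrov $118,460; Dube $119,070. Sum = $585,070.
Difference $585,080 − $585,070 = +$10 applied to largest allocation (Vance): Vance becomes $135,740.

Marchetti: $114,030 | Vance: $135,740 | Becker: $97,780 | Petrov: $118,460 | Dube: $119,070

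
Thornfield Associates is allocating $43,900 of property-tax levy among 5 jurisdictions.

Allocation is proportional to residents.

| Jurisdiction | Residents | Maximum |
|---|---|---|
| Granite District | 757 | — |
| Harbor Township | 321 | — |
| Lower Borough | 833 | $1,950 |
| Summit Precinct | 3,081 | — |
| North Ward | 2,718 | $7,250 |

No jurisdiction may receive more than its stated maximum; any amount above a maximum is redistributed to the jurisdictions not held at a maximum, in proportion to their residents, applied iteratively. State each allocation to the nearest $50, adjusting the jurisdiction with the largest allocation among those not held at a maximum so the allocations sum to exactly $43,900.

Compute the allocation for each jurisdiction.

Sum of residents: 7,710.
Proportional shares (ignoring caps): Granite District 4,310.29; Harbor Township 1,827.74; Lower Borough 4,743.02; Summit Precinct 17,542.92; North Ward 15,476.03.
Cap binds for Lower Borough ($1,950), North Ward ($7,250); residual $34,700 reallocated over remaining residents 4,159.
Redistributed shares: Granite District 6,315.92 → $6,300; Harbor Township 2,678.22 → $2,700; Summit Precinct 25,705.87 → $25,700.

Granite District: $6,300 · Harbor Township: $2,700 · Lower Borough: $1,950 · Summit Precinct: $25,700 · North Ward: $7,250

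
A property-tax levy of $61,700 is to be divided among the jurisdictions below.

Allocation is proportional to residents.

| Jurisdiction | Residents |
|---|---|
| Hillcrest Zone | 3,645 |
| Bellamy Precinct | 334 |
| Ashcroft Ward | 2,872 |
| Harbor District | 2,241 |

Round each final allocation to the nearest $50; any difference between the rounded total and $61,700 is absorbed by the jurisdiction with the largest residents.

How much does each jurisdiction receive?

Residents total: 3,645 + 334 + 2,872 + 2,241 = 9,092.
Unrounded shares: Hillcrest Zone 24,735.65; Bellamy Precinct 2,266.59; Ashcroft Ward 19,489.93; Harbor District 15,207.84.
After rounding ($50): Hillcrest Zone $24,750; Bellamy Precinct $2,250; Ashcroft Ward $19,500; Harbor District $15,200. Sum = $61,700.
Sum already equals the total — no adjustment.

Hillcrest Zone: $24,750 | Bellamy Precinct: $2,250 | Ashcroft Ward: $19,500 | Harbor District: $15,200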